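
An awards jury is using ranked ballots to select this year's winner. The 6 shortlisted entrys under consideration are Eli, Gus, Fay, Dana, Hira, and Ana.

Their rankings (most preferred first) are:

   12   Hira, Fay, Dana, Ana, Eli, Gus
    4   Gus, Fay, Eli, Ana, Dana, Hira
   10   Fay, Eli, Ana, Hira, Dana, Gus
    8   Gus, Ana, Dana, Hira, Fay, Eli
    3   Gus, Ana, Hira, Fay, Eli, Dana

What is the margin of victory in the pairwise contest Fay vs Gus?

Ballots ranking Fay above Gus: 12+10 = 22.
Ballots ranking Gus above Fay: 4+8+3 = 15.
Fay wins 22–15, a margin of 7.

7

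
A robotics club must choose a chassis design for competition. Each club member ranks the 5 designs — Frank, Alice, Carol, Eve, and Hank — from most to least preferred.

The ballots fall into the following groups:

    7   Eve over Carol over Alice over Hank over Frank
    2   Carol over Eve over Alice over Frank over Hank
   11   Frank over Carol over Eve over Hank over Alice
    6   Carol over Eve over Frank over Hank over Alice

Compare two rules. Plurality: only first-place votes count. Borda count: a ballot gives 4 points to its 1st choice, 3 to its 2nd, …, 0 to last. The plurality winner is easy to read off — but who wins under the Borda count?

Carol

Plurality first-place counts: Frank 11, Alice 0, Carol 8, Eve 7, Hank 0 → Frank.
Borda totals: Frank 58, Alice 18, Carol 86, Eve 74, Hank 24 → Carol.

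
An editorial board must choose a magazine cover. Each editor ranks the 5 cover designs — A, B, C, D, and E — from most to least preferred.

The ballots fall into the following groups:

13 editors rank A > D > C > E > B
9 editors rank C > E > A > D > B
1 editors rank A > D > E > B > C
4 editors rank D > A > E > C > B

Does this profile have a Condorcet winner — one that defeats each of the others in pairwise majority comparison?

Head-to-head results (27 voters total):
A vs B: A wins 27–0.
A vs C: A wins 18–9.
A vs D: A wins 23–4.
A vs E: A wins 18–9.
B vs C: C wins 26–1.
B vs D: D wins 27–0.
B vs E: E wins 27–0.
C vs D: D wins 18–9.
C vs E: C wins 22–5.
D vs E: D wins 18–9.
A beats each rival — B (27–0), C (18–9), D (23–4), E (18–9) — so A is the Condorcet winner.

Yes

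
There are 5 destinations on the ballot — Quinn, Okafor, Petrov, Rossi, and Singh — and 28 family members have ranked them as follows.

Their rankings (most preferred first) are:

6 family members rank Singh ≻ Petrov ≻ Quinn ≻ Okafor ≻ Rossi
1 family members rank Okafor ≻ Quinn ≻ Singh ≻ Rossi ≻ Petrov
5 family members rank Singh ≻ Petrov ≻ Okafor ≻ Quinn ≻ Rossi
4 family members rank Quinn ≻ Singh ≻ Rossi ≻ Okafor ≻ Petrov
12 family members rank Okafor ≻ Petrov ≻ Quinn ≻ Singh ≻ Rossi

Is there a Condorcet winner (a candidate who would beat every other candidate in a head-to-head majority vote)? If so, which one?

Head-to-head results (28 voters total):
Quinn vs Okafor: Okafor wins 18–10.
Quinn vs Petrov: Petrov wins 23–5.
Quinn vs Rossi: Quinn wins 28–0.
Quinn vs Singh: Quinn wins 17–11.
Okafor vs Petrov: Okafor wins 17–11.
Okafor vs Rossi: Okafor wins 24–4.
Okafor vs Singh: Singh wins 15–13.
Petrov vs Rossi: Petrov wins 23–5.
Petrov vs Singh: Singh wins 16–12.
Rossi vs Singh: Singh wins 28–0.
No candidate beats all others: Quinn beats Singh beats Okafor beats Quinn, a majority cycle.

None — there is no Condorcet winner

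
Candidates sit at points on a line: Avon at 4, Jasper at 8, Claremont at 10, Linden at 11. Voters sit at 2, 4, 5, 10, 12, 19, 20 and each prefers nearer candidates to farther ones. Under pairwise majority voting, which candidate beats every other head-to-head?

Claremont

With single-peaked preferences on a line, the Condorcet winner is the candidate closest to the median voter.
The median voter (position 10) is closest to Claremont at 10.
Check: Claremont vs Linden — voters closer to Claremont: 4 of 7.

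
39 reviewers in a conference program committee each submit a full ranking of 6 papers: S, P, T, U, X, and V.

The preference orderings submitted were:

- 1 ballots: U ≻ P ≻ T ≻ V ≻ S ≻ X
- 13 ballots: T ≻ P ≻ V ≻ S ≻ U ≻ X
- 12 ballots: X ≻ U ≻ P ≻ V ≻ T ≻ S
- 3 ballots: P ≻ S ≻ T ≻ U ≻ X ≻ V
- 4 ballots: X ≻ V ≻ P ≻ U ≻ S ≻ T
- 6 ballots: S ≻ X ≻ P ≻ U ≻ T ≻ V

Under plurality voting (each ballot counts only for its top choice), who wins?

X

First-place vote totals:
  S: 6
  P: 3
  T: 13
  U: 1
  X: 16
  V: 0
X has the most first-place votes.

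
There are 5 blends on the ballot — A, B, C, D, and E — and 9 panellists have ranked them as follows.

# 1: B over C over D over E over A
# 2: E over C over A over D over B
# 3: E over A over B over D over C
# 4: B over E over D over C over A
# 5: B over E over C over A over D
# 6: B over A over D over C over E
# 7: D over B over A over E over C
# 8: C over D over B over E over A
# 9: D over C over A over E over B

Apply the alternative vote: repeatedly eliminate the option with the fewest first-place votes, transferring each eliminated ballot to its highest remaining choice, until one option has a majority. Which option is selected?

B

Round 1: B 4, D 2, E 2, C 1, A 0. A has the fewest and is eliminated.
Round 2: B 4, D 2, E 2, C 1. C has the fewest and is eliminated.
Round 3: B 4, D 3, E 2. E has the fewest and is eliminated.
Round 4: B 5, D 4. B has a majority.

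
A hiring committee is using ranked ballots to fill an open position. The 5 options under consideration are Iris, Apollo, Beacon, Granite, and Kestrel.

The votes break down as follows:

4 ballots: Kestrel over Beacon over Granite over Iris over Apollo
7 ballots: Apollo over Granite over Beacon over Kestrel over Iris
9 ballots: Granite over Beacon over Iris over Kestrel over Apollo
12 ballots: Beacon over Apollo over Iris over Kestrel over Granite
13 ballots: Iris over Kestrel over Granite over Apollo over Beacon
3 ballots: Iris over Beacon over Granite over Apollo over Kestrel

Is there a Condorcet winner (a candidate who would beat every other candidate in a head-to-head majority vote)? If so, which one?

There is no Condorcet winner

Head-to-head results (48 voters total):
Iris vs Apollo: Iris wins 29–19.
Iris vs Beacon: Beacon wins 32–16.
Iris vs Granite: Iris wins 28–20.
Iris vs Kestrel: Iris wins 37–11.
Apollo vs Beacon: Beacon wins 28–20.
Apollo vs Granite: Granite wins 29–19.
Apollo vs Kestrel: Kestrel wins 26–22.
Beacon vs Granite: Granite wins 29–19.
Beacon vs Kestrel: Beacon wins 31–17.
Granite vs Kestrel: Kestrel wins 29–19.
No candidate beats all others: Iris beats Granite beats Beacon beats Iris, a majority cycle.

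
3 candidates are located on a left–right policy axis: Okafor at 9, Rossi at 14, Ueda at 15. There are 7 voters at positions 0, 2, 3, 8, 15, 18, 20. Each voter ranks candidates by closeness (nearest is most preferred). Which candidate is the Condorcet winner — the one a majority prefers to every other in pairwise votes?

With single-peaked preferences on a line, the Condorcet winner is the candidate closest to the median voter.
The median voter (position 8) is closest to Okafor at 9.
Check: Okafor vs Rossi — voters closer to Okafor: 4 of 7.

Okafor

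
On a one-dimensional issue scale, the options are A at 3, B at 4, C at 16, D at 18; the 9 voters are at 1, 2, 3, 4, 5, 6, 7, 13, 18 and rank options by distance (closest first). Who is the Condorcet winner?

B

With single-peaked preferences on a line, the Condorcet winner is the candidate closest to the median voter.
The median voter (position 5) is closest to B at 4.
Check: B vs A — voters closer to B: 6 of 9.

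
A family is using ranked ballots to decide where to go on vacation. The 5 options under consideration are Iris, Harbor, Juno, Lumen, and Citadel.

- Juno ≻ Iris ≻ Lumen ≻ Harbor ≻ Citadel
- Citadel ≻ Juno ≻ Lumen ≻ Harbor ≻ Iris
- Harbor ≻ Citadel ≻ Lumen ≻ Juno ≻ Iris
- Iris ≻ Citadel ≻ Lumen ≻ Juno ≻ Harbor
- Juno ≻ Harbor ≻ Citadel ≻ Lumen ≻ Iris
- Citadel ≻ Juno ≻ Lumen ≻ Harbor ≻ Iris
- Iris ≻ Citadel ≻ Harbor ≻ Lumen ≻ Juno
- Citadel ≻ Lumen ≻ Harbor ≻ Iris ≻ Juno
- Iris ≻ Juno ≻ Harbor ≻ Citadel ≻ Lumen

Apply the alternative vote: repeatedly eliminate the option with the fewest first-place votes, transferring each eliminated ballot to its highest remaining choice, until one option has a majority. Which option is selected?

Citadel

Round 1: Iris 3, Citadel 3, Juno 2, Harbor 1, Lumen 0. Lumen has the fewest and is eliminated.
Round 2: Iris 3, Citadel 3, Juno 2, Harbor 1. Harbor has the fewest and is eliminated.
Round 3: Citadel 4, Iris 3, Juno 2. Juno has the fewest and is eliminated.
Round 4: Citadel 5, Iris 4. Citadel has a majority.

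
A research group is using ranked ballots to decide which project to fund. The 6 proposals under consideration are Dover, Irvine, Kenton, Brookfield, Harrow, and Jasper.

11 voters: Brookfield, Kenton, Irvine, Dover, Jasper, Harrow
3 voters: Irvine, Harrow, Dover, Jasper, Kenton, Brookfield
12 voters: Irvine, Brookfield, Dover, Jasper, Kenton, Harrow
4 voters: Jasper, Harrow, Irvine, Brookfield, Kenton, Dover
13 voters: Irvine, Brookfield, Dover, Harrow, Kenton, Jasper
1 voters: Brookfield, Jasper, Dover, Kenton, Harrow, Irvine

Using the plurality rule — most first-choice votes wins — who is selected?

Irvine

First-place vote totals:
  Dover: 0
  Irvine: 28
  Kenton: 0
  Brookfield: 12
  Harrow: 0
  Jasper: 4
Irvine has the most first-place votes.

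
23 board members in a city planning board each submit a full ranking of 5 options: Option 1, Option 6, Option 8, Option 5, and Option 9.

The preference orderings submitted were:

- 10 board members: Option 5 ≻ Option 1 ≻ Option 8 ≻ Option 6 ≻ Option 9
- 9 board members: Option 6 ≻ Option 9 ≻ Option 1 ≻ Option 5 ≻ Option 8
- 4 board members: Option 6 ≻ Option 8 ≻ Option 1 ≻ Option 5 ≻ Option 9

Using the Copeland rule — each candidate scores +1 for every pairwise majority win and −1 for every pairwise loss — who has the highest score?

Pairwise results:
  Option 1 vs Option 6: Option 6 wins 13–10.
  Option 1 vs Option 8: Option 1 wins 19–4.
  Option 1 vs Option 5: Option 1 wins 13–10.
  Option 1 vs Option 9: Option 1 wins 14–9.
  Option 6 vs Option 8: Option 6 wins 13–10.
  Option 6 vs Option 5: Option 6 wins 13–10.
  Option 6 vs Option 9: Option 6 wins 23–0.
  Option 8 vs Option 5: Option 5 wins 19–4.
  Option 8 vs Option 9: Option 8 wins 14–9.
  Option 5 vs Option 9: Option 5 wins 14–9.
Copeland scores (wins − losses):
  Option 1: 3 − 1 = 2
  Option 6: 4 − 0 = 4
  Option 8: 1 − 3 = -2
  Option 5: 2 − 2 = 0
  Option 9: 0 − 4 = -4
Option 6 has the best Copeland score.

Option 6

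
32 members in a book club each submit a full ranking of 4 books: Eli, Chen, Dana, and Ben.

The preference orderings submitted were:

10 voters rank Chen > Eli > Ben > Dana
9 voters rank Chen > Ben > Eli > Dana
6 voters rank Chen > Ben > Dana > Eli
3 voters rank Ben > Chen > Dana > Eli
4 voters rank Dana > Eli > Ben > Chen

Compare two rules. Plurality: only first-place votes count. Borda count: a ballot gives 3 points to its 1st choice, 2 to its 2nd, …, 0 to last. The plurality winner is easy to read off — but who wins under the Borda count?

Plurality first-place counts: Eli 0, Chen 25, Dana 4, Ben 3 → Chen.
Borda totals: Eli 37, Chen 81, Dana 21, Ben 53 → Chen.

Chen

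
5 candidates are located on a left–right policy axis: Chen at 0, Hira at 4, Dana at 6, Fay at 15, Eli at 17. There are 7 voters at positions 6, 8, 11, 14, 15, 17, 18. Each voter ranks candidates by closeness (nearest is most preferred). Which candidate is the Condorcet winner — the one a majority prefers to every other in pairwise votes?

Fay

With single-peaked preferences on a line, the Condorcet winner is the candidate closest to the median voter.
The median voter (position 14) is closest to Fay at 15.
Check: Fay vs Eli — voters closer to Fay: 5 of 7.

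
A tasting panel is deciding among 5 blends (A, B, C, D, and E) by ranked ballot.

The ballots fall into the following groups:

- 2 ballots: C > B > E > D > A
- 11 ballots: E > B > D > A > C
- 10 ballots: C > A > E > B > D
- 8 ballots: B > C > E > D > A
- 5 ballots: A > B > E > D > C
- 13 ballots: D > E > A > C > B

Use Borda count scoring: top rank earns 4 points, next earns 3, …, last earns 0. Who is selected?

Borda scores:
  A: 2·0 + 11·1 + 10·3 + 8·0 + 5·4 + 13·2 = 87
  B: 2·3 + 11·3 + 10·1 + 8·4 + 5·3 + 13·0 = 96
  C: 2·4 + 11·0 + 10·4 + 8·3 + 5·0 + 13·1 = 85
  D: 2·1 + 11·2 + 10·0 + 8·1 + 5·1 + 13·4 = 89
  E: 2·2 + 11·4 + 10·2 + 8·2 + 5·2 + 13·3 = 133
E has the highest total.

E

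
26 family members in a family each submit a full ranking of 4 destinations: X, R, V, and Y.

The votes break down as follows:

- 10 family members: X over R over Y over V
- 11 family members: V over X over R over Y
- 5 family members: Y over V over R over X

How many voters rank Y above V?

15

Ballots ranking Y above V: 10+5 = 15.
Ballots ranking V above Y: 11.
So 15 of 26 voters prefer Y to V.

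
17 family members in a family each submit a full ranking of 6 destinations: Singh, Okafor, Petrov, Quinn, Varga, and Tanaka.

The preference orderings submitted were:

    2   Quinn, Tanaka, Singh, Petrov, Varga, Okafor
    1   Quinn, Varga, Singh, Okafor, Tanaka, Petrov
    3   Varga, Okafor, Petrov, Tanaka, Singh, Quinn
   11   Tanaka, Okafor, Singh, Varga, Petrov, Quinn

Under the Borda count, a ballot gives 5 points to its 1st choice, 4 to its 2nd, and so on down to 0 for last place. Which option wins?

Tanaka

Borda scores:
  Singh: 2·3 + 3 + 3·1 + 11·3 = 45
  Okafor: 2·0 + 2 + 3·4 + 11·4 = 58
  Petrov: 2·2 + 0 + 3·3 + 11·1 = 24
  Quinn: 2·5 + 5 + 3·0 + 11·0 = 15
  Varga: 2·1 + 4 + 3·5 + 11·2 = 43
  Tanaka: 2·4 + 1 + 3·2 + 11·5 = 70
Tanaka has the highest total.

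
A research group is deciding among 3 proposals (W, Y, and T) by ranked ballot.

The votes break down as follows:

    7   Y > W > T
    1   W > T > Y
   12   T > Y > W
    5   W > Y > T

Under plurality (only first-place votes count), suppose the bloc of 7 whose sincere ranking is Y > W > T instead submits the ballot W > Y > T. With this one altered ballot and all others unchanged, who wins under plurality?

W

First-place totals with the altered ballot: W 13, Y 0, T 12.
The switch changes the winner from T to W.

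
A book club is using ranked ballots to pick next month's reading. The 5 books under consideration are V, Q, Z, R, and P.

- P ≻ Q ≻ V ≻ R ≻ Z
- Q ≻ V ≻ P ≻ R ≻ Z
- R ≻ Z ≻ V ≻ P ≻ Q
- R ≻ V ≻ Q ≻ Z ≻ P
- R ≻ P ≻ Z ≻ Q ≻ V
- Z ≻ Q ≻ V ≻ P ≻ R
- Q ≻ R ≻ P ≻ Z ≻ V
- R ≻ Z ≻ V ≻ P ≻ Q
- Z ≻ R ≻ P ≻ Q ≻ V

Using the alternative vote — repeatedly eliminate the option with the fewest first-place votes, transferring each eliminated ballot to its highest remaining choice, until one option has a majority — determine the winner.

Round 1: R 4, Q 2, Z 2, P 1, V 0. V has the fewest and is eliminated.
Round 2: R 4, Q 2, Z 2, P 1. P has the fewest and is eliminated.
Round 3: R 4, Q 3, Z 2. Z has the fewest and is eliminated.
Round 4: R 5, Q 4. R has a majority.

R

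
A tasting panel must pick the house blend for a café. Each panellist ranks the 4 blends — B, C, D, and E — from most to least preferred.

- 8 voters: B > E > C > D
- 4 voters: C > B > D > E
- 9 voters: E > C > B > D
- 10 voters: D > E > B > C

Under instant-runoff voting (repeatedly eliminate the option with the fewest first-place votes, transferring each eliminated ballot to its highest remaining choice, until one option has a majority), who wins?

B

Round 1: D 10, E 9, B 8, C 4. C has the fewest and is eliminated.
Round 2: B 12, D 10, E 9. E has the fewest and is eliminated.
Round 3: B 21, D 10. B has a majority.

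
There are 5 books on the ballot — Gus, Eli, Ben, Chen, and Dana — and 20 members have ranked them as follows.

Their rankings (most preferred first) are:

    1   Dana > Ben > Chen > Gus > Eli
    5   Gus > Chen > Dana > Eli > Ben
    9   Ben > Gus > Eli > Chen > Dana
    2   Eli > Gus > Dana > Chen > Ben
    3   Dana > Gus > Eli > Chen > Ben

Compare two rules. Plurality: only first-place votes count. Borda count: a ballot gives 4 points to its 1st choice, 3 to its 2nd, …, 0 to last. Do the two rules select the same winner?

Plurality first-place counts: Gus 5, Eli 2, Ben 9, Chen 0, Dana 4 → Ben.
Borda totals: Gus 63, Eli 37, Ben 39, Chen 31, Dana 30 → Gus.
The two rules disagree: plurality picks Ben, Borda picks Gus.

No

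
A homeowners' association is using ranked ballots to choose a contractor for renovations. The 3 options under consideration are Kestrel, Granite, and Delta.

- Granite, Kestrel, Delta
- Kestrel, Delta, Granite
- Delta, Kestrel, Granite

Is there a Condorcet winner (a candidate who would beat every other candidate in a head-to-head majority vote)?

Yes

Head-to-head results (3 voters total):
Kestrel vs Granite: Kestrel wins 2–1.
Kestrel vs Delta: Kestrel wins 2–1.
Granite vs Delta: Delta wins 2–1.
Kestrel beats each rival — Granite (2–1), Delta (2–1) — so Kestrel is the Condorcet winner.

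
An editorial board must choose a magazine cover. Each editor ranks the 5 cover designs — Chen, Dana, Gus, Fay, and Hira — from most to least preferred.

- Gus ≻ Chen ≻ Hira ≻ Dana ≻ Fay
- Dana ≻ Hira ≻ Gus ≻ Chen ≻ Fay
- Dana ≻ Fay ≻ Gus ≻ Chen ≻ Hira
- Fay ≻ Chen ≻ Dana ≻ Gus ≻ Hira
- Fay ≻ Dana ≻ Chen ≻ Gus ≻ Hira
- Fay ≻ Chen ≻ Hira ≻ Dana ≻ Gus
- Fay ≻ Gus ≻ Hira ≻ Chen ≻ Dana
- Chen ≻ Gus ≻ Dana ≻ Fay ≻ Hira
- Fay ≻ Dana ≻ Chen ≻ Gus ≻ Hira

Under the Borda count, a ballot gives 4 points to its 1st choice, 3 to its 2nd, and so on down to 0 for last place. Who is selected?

Fay

Borda scores:
  Chen: 3 + 1 + 1 + 3 + 2 + 3 + 1 + 4 + 2 = 20
  Dana: 1 + 4 + 4 + 2 + 3 + 1 + 0 + 2 + 3 = 20
  Gus: 4 + 2 + 2 + 1 + 1 + 0 + 3 + 3 + 1 = 17
  Fay: 0 + 0 + 3 + 4 + 4 + 4 + 4 + 1 + 4 = 24
  Hira: 2 + 3 + 0 + 0 + 0 + 2 + 2 + 0 + 0 = 9
Fay has the highest total.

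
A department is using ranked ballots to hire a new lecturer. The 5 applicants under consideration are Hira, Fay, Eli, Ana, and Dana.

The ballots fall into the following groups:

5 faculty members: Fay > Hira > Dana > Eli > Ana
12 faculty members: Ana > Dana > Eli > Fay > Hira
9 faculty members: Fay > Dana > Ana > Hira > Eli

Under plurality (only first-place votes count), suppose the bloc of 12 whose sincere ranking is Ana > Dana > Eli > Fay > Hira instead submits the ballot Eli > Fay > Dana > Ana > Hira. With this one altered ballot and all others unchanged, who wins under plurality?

First-place totals with the altered ballot: Hira 0, Fay 14, Eli 12, Ana 0, Dana 0.
The winner is unchanged: still Fay.

Fay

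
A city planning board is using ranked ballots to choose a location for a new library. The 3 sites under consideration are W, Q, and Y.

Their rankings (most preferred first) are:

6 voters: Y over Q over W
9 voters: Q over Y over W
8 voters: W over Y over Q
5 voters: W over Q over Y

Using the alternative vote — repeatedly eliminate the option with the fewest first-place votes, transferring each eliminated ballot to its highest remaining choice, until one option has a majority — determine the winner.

Q

Round 1: W 13, Q 9, Y 6. Y has the fewest and is eliminated.
Round 2: Q 15, W 13. Q has a majority.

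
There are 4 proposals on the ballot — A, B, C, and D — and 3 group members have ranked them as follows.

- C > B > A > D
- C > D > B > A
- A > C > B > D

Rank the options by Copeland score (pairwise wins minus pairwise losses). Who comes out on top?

C

Pairwise results:
  A vs B: B wins 2–1.
  A vs C: C wins 2–1.
  A vs D: A wins 2–1.
  B vs C: C wins 3–0.
  B vs D: B wins 2–1.
  C vs D: C wins 3–0.
Copeland scores (wins − losses):
  A: 1 − 2 = -1
  B: 2 − 1 = 1
  C: 3 − 0 = 3
  D: 0 − 3 = -3
C has the best Copeland score.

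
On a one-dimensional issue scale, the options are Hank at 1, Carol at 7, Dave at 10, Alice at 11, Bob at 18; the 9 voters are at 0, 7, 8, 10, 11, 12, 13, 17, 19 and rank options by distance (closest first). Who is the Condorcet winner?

With single-peaked preferences on a line, the Condorcet winner is the candidate closest to the median voter.
The median voter (position 11) is closest to Alice at 11.
Check: Alice vs Bob — voters closer to Alice: 7 of 9.

Alice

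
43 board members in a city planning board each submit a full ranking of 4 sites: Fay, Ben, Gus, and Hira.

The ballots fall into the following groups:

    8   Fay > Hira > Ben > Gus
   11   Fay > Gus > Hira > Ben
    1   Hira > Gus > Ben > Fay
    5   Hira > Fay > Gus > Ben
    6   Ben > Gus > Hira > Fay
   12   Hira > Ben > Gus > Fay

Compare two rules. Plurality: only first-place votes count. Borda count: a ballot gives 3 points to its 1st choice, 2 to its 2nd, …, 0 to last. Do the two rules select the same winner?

Plurality first-place counts: Fay 19, Ben 6, Gus 0, Hira 18 → Fay.
Borda totals: Fay 67, Ben 51, Gus 53, Hira 87 → Hira.
The two rules disagree: plurality picks Fay, Borda picks Hira.

No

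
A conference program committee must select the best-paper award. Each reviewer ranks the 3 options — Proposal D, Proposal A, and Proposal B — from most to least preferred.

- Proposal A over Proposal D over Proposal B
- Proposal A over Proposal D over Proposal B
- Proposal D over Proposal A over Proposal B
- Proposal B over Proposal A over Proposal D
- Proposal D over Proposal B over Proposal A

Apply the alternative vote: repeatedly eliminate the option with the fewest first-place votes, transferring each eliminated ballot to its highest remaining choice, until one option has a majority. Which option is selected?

Proposal A

Round 1: Proposal D 2, Proposal A 2, Proposal B 1. Proposal B has the fewest and is eliminated.
Round 2: Proposal A 3, Proposal D 2. Proposal A has a majority.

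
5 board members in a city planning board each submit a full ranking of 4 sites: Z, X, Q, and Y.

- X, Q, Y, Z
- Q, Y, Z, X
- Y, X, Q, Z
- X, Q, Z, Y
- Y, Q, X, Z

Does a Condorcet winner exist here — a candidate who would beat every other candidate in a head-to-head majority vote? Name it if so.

None — there is no Condorcet winner

Head-to-head results (5 voters total):
Z vs X: X wins 4–1.
Z vs Q: Q wins 5–0.
Z vs Y: Y wins 4–1.
X vs Q: X wins 3–2.
X vs Y: Y wins 3–2.
Q vs Y: Q wins 3–2.
No candidate beats all others: X beats Q beats Y beats X, a majority cycle.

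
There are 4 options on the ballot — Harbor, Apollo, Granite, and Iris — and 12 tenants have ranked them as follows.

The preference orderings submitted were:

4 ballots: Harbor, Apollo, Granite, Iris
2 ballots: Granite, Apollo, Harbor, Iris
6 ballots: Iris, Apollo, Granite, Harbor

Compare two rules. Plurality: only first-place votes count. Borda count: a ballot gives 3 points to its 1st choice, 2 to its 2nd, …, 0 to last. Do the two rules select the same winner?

Plurality first-place counts: Harbor 4, Apollo 0, Granite 2, Iris 6 → Iris.
Borda totals: Harbor 14, Apollo 24, Granite 16, Iris 18 → Apollo.
The two rules disagree: plurality picks Iris, Borda picks Apollo.

No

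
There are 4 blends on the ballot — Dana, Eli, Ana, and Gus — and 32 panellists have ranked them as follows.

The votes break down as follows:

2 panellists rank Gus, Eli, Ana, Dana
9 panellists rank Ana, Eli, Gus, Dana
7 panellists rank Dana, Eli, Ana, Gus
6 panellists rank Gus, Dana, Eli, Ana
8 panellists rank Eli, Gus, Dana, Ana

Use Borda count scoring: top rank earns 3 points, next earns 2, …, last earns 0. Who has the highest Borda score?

Eli

Borda scores:
  Dana: 2·0 + 9·0 + 7·3 + 6·2 + 8·1 = 41
  Eli: 2·2 + 9·2 + 7·2 + 6·1 + 8·3 = 66
  Ana: 2·1 + 9·3 + 7·1 + 6·0 + 8·0 = 36
  Gus: 2·3 + 9·1 + 7·0 + 6·3 + 8·2 = 49
Eli has the highest total.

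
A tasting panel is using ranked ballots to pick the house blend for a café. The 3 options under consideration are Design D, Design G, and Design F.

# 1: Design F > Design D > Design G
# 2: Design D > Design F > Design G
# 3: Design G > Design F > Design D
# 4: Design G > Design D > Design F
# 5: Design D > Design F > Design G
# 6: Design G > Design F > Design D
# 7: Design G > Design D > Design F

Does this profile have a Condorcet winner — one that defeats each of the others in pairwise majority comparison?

Head-to-head results (7 voters total):
Design D vs Design G: Design G wins 4–3.
Design D vs Design F: Design D wins 4–3.
Design G vs Design F: Design G wins 4–3.
Design G beats each rival — Design D (4–3), Design F (4–3) — so Design G is the Condorcet winner.

Yes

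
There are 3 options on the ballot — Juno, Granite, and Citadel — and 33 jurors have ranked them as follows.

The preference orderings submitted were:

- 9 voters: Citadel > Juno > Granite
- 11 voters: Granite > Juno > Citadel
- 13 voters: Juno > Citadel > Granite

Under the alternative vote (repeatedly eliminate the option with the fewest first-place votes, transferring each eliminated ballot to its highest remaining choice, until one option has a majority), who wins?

Juno

Round 1: Juno 13, Granite 11, Citadel 9. Citadel has the fewest and is eliminated.
Round 2: Juno 22, Granite 11. Juno has a majority.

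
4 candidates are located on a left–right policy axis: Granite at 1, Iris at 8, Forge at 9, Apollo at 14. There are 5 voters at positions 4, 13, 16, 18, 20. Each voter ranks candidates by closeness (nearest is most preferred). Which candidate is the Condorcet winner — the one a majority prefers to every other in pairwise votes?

Apollo

With single-peaked preferences on a line, the Condorcet winner is the candidate closest to the median voter.
The median voter (position 16) is closest to Apollo at 14.
Check: Apollo vs Iris — voters closer to Apollo: 4 of 5.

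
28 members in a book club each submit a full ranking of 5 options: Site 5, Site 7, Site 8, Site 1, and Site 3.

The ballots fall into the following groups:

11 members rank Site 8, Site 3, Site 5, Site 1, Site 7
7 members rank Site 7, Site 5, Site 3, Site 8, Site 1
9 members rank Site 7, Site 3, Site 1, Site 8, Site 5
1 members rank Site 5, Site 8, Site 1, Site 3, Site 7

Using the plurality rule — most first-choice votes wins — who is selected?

Site 7

First-place vote totals:
  Site 5: 1
  Site 7: 16
  Site 8: 11
  Site 1: 0
  Site 3: 0
Site 7 has the most first-place votes.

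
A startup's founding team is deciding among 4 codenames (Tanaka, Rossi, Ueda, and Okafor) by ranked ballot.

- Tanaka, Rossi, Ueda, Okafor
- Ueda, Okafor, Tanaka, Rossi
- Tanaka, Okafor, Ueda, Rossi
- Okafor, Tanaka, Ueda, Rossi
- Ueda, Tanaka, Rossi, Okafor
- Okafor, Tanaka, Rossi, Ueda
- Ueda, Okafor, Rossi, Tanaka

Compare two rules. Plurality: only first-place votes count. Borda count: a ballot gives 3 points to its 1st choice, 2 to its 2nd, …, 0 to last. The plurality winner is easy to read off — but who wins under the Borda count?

Tanaka

Plurality first-place counts: Tanaka 2, Rossi 0, Ueda 3, Okafor 2 → Ueda.
Borda totals: Tanaka 13, Rossi 5, Ueda 12, Okafor 12 → Tanaka.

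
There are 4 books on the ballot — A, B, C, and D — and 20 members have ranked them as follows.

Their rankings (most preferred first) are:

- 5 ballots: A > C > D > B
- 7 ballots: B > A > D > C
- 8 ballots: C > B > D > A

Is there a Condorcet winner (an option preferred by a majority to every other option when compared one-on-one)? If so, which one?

Head-to-head results (20 voters total):
A vs B: B wins 15–5.
A vs C: A wins 12–8.
A vs D: A wins 12–8.
B vs C: C wins 13–7.
B vs D: B wins 15–5.
C vs D: C wins 13–7.
No candidate beats all others: A beats C beats B beats A, a majority cycle.

None — there is no Condorcet winner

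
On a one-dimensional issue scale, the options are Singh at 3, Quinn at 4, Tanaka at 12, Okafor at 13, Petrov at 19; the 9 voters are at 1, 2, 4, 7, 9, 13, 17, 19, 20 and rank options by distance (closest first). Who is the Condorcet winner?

With single-peaked preferences on a line, the Condorcet winner is the candidate closest to the median voter.
The median voter (position 9) is closest to Tanaka at 12.
Check: Tanaka vs Petrov — voters closer to Tanaka: 6 of 9.

Tanaka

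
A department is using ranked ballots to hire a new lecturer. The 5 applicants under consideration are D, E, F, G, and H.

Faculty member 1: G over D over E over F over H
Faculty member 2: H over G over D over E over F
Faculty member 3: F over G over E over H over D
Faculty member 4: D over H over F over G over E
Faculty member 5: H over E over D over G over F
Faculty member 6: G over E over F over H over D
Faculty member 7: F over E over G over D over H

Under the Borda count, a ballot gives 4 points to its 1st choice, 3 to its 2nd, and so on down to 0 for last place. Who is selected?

G

Borda scores:
  D: 3 + 2 + 0 + 4 + 2 + 0 + 1 = 12
  E: 2 + 1 + 2 + 0 + 3 + 3 + 3 = 14
  F: 1 + 0 + 4 + 2 + 0 + 2 + 4 = 13
  G: 4 + 3 + 3 + 1 + 1 + 4 + 2 = 18
  H: 0 + 4 + 1 + 3 + 4 + 1 + 0 = 13
G has the highest total.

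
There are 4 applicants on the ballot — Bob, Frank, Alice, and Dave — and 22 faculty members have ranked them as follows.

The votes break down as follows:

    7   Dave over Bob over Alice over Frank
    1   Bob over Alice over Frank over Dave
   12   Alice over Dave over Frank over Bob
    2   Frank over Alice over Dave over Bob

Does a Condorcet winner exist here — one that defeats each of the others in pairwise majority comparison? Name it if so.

Head-to-head results (22 voters total):
Bob vs Frank: Frank wins 14–8.
Bob vs Alice: Alice wins 14–8.
Bob vs Dave: Dave wins 21–1.
Frank vs Alice: Alice wins 20–2.
Frank vs Dave: Dave wins 19–3.
Alice vs Dave: Alice wins 15–7.
Alice beats each rival — Bob (14–8), Frank (20–2), Dave (15–7) — so Alice is the Condorcet winner.

Alice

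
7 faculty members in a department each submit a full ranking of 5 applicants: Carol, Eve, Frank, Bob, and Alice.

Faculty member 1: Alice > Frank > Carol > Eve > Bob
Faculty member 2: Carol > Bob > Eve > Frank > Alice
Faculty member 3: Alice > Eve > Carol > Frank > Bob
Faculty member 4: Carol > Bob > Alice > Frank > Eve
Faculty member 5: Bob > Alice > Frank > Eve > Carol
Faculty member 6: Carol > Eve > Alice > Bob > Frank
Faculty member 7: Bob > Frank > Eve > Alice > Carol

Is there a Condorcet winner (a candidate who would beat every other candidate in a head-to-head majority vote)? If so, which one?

Head-to-head results (7 voters total):
Carol vs Eve: Carol wins 4–3.
Carol vs Frank: Carol wins 4–3.
Carol vs Bob: Carol wins 5–2.
Carol vs Alice: Alice wins 4–3.
Eve vs Frank: Frank wins 4–3.
Eve vs Bob: Bob wins 4–3.
Eve vs Alice: Alice wins 4–3.
Frank vs Bob: Bob wins 5–2.
Frank vs Alice: Alice wins 5–2.
Bob vs Alice: Bob wins 4–3.
No candidate beats all others: Carol beats Bob beats Alice beats Carol, a majority cycle.

None — there is no Condorcet winner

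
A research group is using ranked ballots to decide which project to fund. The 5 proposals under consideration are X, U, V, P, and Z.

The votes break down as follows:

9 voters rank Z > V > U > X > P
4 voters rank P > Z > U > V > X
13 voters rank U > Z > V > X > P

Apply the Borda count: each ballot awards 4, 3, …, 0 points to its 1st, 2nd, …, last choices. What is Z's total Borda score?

Borda scores:
  X: 9·1 + 4·0 + 13·1 = 22
  U: 9·2 + 4·2 + 13·4 = 78
  V: 9·3 + 4·1 + 13·2 = 57
  P: 9·0 + 4·4 + 13·0 = 16
  Z: 9·4 + 4·3 + 13·3 = 87

87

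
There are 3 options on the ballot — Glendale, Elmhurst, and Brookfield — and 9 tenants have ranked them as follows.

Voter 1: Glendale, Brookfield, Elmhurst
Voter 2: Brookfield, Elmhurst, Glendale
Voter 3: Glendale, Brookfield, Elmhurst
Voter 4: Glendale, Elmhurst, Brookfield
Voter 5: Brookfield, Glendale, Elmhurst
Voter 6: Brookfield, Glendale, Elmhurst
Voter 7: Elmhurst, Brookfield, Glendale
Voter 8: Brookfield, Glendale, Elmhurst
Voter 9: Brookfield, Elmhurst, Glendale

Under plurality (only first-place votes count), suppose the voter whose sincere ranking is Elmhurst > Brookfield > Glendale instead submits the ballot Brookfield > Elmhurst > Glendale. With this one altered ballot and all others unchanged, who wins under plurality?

First-place totals with the altered ballot: Glendale 3, Elmhurst 0, Brookfield 6.
The winner is unchanged: still Brookfield.

Brookfield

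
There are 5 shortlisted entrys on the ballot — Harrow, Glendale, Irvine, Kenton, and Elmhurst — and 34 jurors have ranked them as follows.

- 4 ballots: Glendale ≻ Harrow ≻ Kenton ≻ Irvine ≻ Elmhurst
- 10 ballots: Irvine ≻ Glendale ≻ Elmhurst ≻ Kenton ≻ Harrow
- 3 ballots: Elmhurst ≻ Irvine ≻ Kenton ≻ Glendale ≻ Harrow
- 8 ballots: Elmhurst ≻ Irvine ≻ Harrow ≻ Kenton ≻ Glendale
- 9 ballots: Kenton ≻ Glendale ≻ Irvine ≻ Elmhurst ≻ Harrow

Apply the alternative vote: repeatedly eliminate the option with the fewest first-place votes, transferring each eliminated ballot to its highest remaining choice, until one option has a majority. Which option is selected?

Round 1: Elmhurst 11, Irvine 10, Kenton 9, Glendale 4, Harrow 0. Harrow has the fewest and is eliminated.
Round 2: Elmhurst 11, Irvine 10, Kenton 9, Glendale 4. Glendale has the fewest and is eliminated.
Round 3: Kenton 13, Elmhurst 11, Irvine 10. Irvine has the fewest and is eliminated.
Round 4: Elmhurst 21, Kenton 13. Elmhurst has a majority.

Elmhurst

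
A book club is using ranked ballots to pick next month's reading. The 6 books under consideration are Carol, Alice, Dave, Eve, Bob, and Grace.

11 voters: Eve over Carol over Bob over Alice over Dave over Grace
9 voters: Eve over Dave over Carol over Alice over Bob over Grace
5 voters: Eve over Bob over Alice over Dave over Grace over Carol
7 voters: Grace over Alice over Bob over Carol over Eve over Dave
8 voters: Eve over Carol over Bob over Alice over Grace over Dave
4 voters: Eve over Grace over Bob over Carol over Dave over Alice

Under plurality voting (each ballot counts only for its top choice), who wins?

Eve

First-place vote totals:
  Carol: 0
  Alice: 0
  Dave: 0
  Eve: 37
  Bob: 0
  Grace: 7
Eve has the most first-place votes.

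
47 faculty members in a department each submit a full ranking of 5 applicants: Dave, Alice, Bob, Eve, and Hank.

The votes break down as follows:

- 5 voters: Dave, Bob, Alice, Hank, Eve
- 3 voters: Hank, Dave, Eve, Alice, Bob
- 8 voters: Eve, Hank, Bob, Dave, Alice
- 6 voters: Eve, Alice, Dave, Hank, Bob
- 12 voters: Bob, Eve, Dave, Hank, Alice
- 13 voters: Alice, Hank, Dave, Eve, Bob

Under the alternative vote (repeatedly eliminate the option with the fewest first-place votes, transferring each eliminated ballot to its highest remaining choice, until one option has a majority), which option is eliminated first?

Round 1: Eve 14, Alice 13, Bob 12, Dave 5, Hank 3. Hank has the fewest and is eliminated.
Round 2: Eve 14, Alice 13, Bob 12, Dave 8. Dave has the fewest and is eliminated.
Round 3: Bob 17, Eve 17, Alice 13. Alice has the fewest and is eliminated.
Round 4: Eve 30, Bob 17. Eve has a majority.

Hank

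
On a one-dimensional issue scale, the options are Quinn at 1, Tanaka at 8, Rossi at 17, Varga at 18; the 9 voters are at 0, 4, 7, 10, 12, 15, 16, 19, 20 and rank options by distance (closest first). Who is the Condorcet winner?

With single-peaked preferences on a line, the Condorcet winner is the candidate closest to the median voter.
The median voter (position 12) is closest to Tanaka at 8.
Check: Tanaka vs Varga — voters closer to Tanaka: 5 of 9.

Tanaka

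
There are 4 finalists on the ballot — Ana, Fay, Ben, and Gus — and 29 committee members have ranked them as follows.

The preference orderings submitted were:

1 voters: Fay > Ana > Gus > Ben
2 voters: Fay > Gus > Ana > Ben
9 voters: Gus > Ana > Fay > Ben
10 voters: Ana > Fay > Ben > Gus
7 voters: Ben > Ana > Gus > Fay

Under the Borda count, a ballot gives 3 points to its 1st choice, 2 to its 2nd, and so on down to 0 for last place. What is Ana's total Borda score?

Borda scores:
  Ana: 2 + 2·1 + 9·2 + 10·3 + 7·2 = 66
  Fay: 3 + 2·3 + 9·1 + 10·2 + 7·0 = 38
  Ben: 0 + 2·0 + 9·0 + 10·1 + 7·3 = 31
  Gus: 1 + 2·2 + 9·3 + 10·0 + 7·1 = 39

66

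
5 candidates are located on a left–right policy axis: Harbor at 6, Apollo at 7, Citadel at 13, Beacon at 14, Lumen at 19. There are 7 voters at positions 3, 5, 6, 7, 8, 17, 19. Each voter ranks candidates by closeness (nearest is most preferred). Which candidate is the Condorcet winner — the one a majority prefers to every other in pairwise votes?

Apollo

With single-peaked preferences on a line, the Condorcet winner is the candidate closest to the median voter.
The median voter (position 7) is closest to Apollo at 7.
Check: Apollo vs Beacon — voters closer to Apollo: 5 of 7.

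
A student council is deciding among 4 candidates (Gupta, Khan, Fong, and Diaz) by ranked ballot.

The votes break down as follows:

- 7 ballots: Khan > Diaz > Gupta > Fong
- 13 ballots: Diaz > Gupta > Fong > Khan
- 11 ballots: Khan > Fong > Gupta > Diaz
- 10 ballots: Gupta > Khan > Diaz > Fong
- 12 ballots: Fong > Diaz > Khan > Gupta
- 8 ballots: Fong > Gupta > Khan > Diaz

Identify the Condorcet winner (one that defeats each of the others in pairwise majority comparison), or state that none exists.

Head-to-head results (61 voters total):
Gupta vs Khan: Gupta wins 31–30.
Gupta vs Fong: Fong wins 31–30.
Gupta vs Diaz: Diaz wins 32–29.
Khan vs Fong: Fong wins 33–28.
Khan vs Diaz: Khan wins 36–25.
Fong vs Diaz: Fong wins 31–30.
Fong beats each rival — Gupta (31–30), Khan (33–28), Diaz (31–30) — so Fong is the Condorcet winner.

Fong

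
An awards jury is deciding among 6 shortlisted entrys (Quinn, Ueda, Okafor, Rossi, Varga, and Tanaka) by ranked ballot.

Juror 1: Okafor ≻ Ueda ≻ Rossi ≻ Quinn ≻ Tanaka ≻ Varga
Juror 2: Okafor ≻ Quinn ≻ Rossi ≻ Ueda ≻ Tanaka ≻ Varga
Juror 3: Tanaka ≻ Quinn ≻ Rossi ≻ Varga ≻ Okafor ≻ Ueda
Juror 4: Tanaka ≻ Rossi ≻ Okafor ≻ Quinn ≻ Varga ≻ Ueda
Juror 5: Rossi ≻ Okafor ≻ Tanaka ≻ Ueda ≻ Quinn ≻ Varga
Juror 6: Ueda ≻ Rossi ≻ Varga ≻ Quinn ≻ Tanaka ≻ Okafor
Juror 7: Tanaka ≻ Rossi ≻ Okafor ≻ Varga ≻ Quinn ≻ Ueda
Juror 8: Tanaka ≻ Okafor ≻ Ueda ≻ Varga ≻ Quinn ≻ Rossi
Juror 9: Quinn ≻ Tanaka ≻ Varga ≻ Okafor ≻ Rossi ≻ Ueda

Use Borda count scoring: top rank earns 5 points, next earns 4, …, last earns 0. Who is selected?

Tanaka

Borda scores:
  Quinn: 2 + 4 + 4 + 2 + 1 + 2 + 1 + 1 + 5 = 22
  Ueda: 4 + 2 + 0 + 0 + 2 + 5 + 0 + 3 + 0 = 16
  Okafor: 5 + 5 + 1 + 3 + 4 + 0 + 3 + 4 + 2 = 27
  Rossi: 3 + 3 + 3 + 4 + 5 + 4 + 4 + 0 + 1 = 27
  Varga: 0 + 0 + 2 + 1 + 0 + 3 + 2 + 2 + 3 = 13
  Tanaka: 1 + 1 + 5 + 5 + 3 + 1 + 5 + 5 + 4 = 30
Tanaka has the highest total.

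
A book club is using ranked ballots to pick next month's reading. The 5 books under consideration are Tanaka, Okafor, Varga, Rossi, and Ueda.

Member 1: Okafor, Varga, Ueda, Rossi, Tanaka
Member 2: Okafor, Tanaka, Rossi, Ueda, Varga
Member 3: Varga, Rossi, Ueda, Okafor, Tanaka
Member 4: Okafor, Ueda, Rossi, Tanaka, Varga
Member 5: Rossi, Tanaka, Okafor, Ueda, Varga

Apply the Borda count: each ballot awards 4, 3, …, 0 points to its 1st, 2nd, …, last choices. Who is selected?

Okafor

Borda scores:
  Tanaka: 0 + 3 + 0 + 1 + 3 = 7
  Okafor: 4 + 4 + 1 + 4 + 2 = 15
  Varga: 3 + 0 + 4 + 0 + 0 = 7
  Rossi: 1 + 2 + 3 + 2 + 4 = 12
  Ueda: 2 + 1 + 2 + 3 + 1 = 9
Okafor has the highest total.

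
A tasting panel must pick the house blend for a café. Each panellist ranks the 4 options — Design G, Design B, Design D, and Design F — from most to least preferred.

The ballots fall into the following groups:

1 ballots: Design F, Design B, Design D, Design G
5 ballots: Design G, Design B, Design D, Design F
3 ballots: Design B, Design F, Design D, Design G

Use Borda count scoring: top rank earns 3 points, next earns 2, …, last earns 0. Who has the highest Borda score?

Design B

Borda scores:
  Design G: 0 + 5·3 + 3·0 = 15
  Design B: 2 + 5·2 + 3·3 = 21
  Design D: 1 + 5·1 + 3·1 = 9
  Design F: 3 + 5·0 + 3·2 = 9
Design B has the highest total.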